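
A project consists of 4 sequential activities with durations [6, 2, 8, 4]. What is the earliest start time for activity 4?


Activity 4 starts after activities 1 through 3 complete.
Predecessor durations: [6, 2, 8]
ES = 6 + 2 + 8 = 16

16


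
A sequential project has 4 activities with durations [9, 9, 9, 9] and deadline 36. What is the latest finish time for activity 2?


LF(activity 2) = deadline - sum of successor durations
Successors: activities 3 through 4 with durations [9, 9]
Sum of successor durations = 18
LF = 36 - 18 = 18

18


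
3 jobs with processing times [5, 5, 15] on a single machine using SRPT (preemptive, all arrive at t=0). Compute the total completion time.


Since all jobs arrive at t=0, SRPT equals SPT ordering.
SPT order: [5, 5, 15]
Completion times:
  Job 1: p=5, C=5
  Job 2: p=5, C=10
  Job 3: p=15, C=25
Total completion time = 5 + 10 + 25 = 40

40


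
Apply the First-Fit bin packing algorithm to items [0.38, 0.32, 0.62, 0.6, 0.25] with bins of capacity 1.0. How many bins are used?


Place items sequentially using First-Fit:
  Item 0.38 -> new Bin 1
  Item 0.32 -> Bin 1 (now 0.7)
  Item 0.62 -> new Bin 2
  Item 0.6 -> new Bin 3
  Item 0.25 -> Bin 1 (now 0.95)
Total bins used = 3

3


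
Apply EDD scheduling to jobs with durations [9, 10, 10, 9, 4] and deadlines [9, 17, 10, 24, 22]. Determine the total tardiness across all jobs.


Sort by due date (EDD order): [(9, 9), (10, 10), (10, 17), (4, 22), (9, 24)]
Compute completion times and tardiness:
  Job 1: p=9, d=9, C=9, tardiness=max(0,9-9)=0
  Job 2: p=10, d=10, C=19, tardiness=max(0,19-10)=9
  Job 3: p=10, d=17, C=29, tardiness=max(0,29-17)=12
  Job 4: p=4, d=22, C=33, tardiness=max(0,33-22)=11
  Job 5: p=9, d=24, C=42, tardiness=max(0,42-24)=18
Total tardiness = 50

50


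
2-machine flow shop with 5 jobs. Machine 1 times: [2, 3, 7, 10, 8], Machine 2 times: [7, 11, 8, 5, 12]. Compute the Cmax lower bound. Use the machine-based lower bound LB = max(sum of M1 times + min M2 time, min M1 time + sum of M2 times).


LB1 = sum(M1 times) + min(M2 times) = 30 + 5 = 35
LB2 = min(M1 times) + sum(M2 times) = 2 + 43 = 45
Lower bound = max(LB1, LB2) = max(35, 45) = 45

45


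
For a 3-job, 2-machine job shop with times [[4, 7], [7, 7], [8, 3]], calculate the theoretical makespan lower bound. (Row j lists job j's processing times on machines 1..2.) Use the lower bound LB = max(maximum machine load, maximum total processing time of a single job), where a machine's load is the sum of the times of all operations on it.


Machine loads:
  Machine 1: 4 + 7 + 8 = 19
  Machine 2: 7 + 7 + 3 = 17
Max machine load = 19
Job totals:
  Job 1: 11
  Job 2: 14
  Job 3: 11
Max job total = 14
Lower bound = max(19, 14) = 19

19


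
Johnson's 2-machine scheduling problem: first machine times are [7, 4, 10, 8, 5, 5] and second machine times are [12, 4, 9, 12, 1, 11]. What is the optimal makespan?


Apply Johnson's rule:
  Group 1 (a <= b): [(2, 4, 4), (6, 5, 11), (1, 7, 12), (4, 8, 12)]
  Group 2 (a > b): [(3, 10, 9), (5, 5, 1)]
Optimal job order: [2, 6, 1, 4, 3, 5]
Schedule:
  Job 2: M1 done at 4, M2 done at 8
  Job 6: M1 done at 9, M2 done at 20
  Job 1: M1 done at 16, M2 done at 32
  Job 4: M1 done at 24, M2 done at 44
  Job 3: M1 done at 34, M2 done at 53
  Job 5: M1 done at 39, M2 done at 54
Makespan = 54

54


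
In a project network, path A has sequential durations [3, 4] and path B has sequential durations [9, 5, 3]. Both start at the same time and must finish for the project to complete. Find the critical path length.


Path A total = 3 + 4 = 7
Path B total = 9 + 5 + 3 = 17
Critical path = longest path = max(7, 17) = 17

17


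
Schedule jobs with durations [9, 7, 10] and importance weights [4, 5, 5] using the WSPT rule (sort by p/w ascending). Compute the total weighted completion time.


Compute p/w ratios and sort ascending (WSPT): [(7, 5), (10, 5), (9, 4)]
Compute weighted completion times:
  Job (p=7,w=5): C=7, w*C=5*7=35
  Job (p=10,w=5): C=17, w*C=5*17=85
  Job (p=9,w=4): C=26, w*C=4*26=104
Total weighted completion time = 224

224


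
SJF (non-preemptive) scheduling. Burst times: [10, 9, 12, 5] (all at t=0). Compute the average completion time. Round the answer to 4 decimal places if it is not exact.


SJF order (ascending): [5, 9, 10, 12]
Completion times:
  Job 1: burst=5, C=5
  Job 2: burst=9, C=14
  Job 3: burst=10, C=24
  Job 4: burst=12, C=36
Average completion = 79/4 = 19.75

19.75


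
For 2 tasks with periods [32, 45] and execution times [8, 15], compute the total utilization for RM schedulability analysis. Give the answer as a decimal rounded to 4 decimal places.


Compute individual utilizations (exact fractions):
  Task 1: C/T = 8/32 = 1/4 (approx. 0.25)
  Task 2: C/T = 15/45 = 1/3 (approx. 0.3333)
Total utilization U = 1/4 + 1/3 = 7/12
Rounded to 4 decimal places: U = 0.5833
RM (Liu & Layland) bound for 2 tasks = 0.828427; compare with U = 7/12 (approx. 0.583333)
U <= bound, so schedulable by RM sufficient condition.

0.5833


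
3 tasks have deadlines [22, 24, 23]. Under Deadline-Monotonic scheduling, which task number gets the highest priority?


Sort tasks by relative deadline (ascending):
  Task 1: deadline = 22
  Task 3: deadline = 23
  Task 2: deadline = 24
Priority order (highest first): [1, 3, 2]
Highest priority task = 1

1


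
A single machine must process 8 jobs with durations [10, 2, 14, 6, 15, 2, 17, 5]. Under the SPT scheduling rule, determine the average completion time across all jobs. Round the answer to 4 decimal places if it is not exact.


Sort jobs by processing time (SPT order): [2, 2, 5, 6, 10, 14, 15, 17]
Compute completion times sequentially:
  Job 1: processing = 2, completes at 2
  Job 2: processing = 2, completes at 4
  Job 3: processing = 5, completes at 9
  Job 4: processing = 6, completes at 15
  Job 5: processing = 10, completes at 25
  Job 6: processing = 14, completes at 39
  Job 7: processing = 15, completes at 54
  Job 8: processing = 17, completes at 71
Sum of completion times = 219
Average completion time = 219/8 = 27.375

27.375


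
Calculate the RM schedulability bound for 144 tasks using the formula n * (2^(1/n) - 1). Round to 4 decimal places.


Compute 2^(1/144) = 1.0048251257
Subtract 1: 1.0048251257 - 1 = 0.0048251257
Multiply by n: 144 * 0.0048251257 = 0.6948181008
Round to 4 dp: 0.6948

0.6948


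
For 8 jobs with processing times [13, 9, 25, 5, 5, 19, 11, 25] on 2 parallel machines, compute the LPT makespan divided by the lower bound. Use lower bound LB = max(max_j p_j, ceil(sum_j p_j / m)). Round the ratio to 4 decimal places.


LPT order: [25, 25, 19, 13, 11, 9, 5, 5]
Machine loads after assignment: [58, 54]
LPT makespan = 58
Lower bound = max(max_job, ceil(total/2)) = max(25, 56) = 56
Ratio = 58 / 56 = 1.0357

1.0357


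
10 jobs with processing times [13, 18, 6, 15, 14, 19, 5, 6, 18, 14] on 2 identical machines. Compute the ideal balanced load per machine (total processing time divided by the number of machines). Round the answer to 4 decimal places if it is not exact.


Total processing time = 13 + 18 + 6 + 15 + 14 + 19 + 5 + 6 + 18 + 14 = 128
Number of machines = 2
Ideal balanced load = 128 / 2 = 64.0

64.0


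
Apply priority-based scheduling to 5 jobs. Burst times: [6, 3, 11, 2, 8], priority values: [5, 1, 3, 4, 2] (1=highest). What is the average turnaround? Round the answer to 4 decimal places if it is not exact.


Sort by priority (ascending = highest first):
Order: [(1, 3), (2, 8), (3, 11), (4, 2), (5, 6)]
Completion times:
  Priority 1, burst=3, C=3
  Priority 2, burst=8, C=11
  Priority 3, burst=11, C=22
  Priority 4, burst=2, C=24
  Priority 5, burst=6, C=30
Average turnaround = 90/5 = 18.0

18.0


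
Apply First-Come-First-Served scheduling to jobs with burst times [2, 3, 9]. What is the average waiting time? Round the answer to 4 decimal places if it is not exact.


FCFS order (as given): [2, 3, 9]
Waiting times:
  Job 1: wait = 0
  Job 2: wait = 2
  Job 3: wait = 5
Sum of waiting times = 7
Average waiting time = 7/3 = 2.3333

2.3333


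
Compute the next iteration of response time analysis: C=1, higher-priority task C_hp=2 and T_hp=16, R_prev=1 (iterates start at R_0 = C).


R_next = C + ceil(R_prev / T_hp) * C_hp
ceil(1 / 16) = ceil(0.0625) = 1
Interference = 1 * 2 = 2
R_next = 1 + 2 = 3

3


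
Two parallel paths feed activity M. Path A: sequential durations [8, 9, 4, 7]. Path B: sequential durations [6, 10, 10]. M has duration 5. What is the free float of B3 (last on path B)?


ES(B3) = sum of predecessors on chain B = 16
EF(B3) = ES + duration = 16 + 10 = 26
Successor of B3 is M. ES(M) = max(sum(A), sum(B)) = max(28, 26) = 28
Free float = ES(successor) - EF(current) = 28 - 26 = 2

2


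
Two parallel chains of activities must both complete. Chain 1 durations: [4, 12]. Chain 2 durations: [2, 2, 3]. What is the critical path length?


Path A total = 4 + 12 = 16
Path B total = 2 + 2 + 3 = 7
Critical path = longest path = max(16, 7) = 16

16


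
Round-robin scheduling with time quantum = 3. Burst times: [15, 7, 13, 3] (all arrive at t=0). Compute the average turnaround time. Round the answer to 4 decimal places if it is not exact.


Time quantum = 3
Execution trace:
  J1 runs 3 units, time = 3
  J2 runs 3 units, time = 6
  J3 runs 3 units, time = 9
  J4 runs 3 units, time = 12
  J1 runs 3 units, time = 15
  J2 runs 3 units, time = 18
  J3 runs 3 units, time = 21
  J1 runs 3 units, time = 24
  J2 runs 1 units, time = 25
  J3 runs 3 units, time = 28
  J1 runs 3 units, time = 31
  J3 runs 3 units, time = 34
  J1 runs 3 units, time = 37
  J3 runs 1 units, time = 38
Finish times: [37, 25, 38, 12]
Average turnaround = 112/4 = 28.0

28.0


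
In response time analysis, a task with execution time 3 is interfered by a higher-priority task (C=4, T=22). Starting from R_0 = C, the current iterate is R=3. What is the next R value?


R_next = C + ceil(R_prev / T_hp) * C_hp
ceil(3 / 22) = ceil(0.1364) = 1
Interference = 1 * 4 = 4
R_next = 3 + 4 = 7

7


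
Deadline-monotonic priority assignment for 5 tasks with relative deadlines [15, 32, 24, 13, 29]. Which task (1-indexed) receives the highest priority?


Sort tasks by relative deadline (ascending):
  Task 4: deadline = 13
  Task 1: deadline = 15
  Task 3: deadline = 24
  Task 5: deadline = 29
  Task 2: deadline = 32
Priority order (highest first): [4, 1, 3, 5, 2]
Highest priority task = 4

4


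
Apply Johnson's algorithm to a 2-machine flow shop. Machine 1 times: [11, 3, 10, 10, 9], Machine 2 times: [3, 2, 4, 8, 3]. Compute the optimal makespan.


Apply Johnson's rule:
  Group 1 (a <= b): []
  Group 2 (a > b): [(4, 10, 8), (3, 10, 4), (1, 11, 3), (5, 9, 3), (2, 3, 2)]
Optimal job order: [4, 3, 1, 5, 2]
Schedule:
  Job 4: M1 done at 10, M2 done at 18
  Job 3: M1 done at 20, M2 done at 24
  Job 1: M1 done at 31, M2 done at 34
  Job 5: M1 done at 40, M2 done at 43
  Job 2: M1 done at 43, M2 done at 45
Makespan = 45

45


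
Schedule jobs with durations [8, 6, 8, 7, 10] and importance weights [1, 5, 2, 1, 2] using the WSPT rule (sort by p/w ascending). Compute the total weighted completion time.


Compute p/w ratios and sort ascending (WSPT): [(6, 5), (8, 2), (10, 2), (7, 1), (8, 1)]
Compute weighted completion times:
  Job (p=6,w=5): C=6, w*C=5*6=30
  Job (p=8,w=2): C=14, w*C=2*14=28
  Job (p=10,w=2): C=24, w*C=2*24=48
  Job (p=7,w=1): C=31, w*C=1*31=31
  Job (p=8,w=1): C=39, w*C=1*39=39
Total weighted completion time = 176

176


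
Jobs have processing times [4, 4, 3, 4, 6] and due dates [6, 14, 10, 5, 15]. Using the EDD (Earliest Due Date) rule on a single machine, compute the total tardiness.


Sort by due date (EDD order): [(4, 5), (4, 6), (3, 10), (4, 14), (6, 15)]
Compute completion times and tardiness:
  Job 1: p=4, d=5, C=4, tardiness=max(0,4-5)=0
  Job 2: p=4, d=6, C=8, tardiness=max(0,8-6)=2
  Job 3: p=3, d=10, C=11, tardiness=max(0,11-10)=1
  Job 4: p=4, d=14, C=15, tardiness=max(0,15-14)=1
  Job 5: p=6, d=15, C=21, tardiness=max(0,21-15)=6
Total tardiness = 10

10


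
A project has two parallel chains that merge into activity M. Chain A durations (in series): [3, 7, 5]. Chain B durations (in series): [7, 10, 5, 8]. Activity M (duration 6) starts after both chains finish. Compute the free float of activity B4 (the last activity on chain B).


ES(B4) = sum of predecessors on chain B = 22
EF(B4) = ES + duration = 22 + 8 = 30
Successor of B4 is M. ES(M) = max(sum(A), sum(B)) = max(15, 30) = 30
Free float = ES(successor) - EF(current) = 30 - 30 = 0

0


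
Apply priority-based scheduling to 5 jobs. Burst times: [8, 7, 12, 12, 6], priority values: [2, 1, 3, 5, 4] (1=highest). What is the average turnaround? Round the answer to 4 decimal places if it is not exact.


Sort by priority (ascending = highest first):
Order: [(1, 7), (2, 8), (3, 12), (4, 6), (5, 12)]
Completion times:
  Priority 1, burst=7, C=7
  Priority 2, burst=8, C=15
  Priority 3, burst=12, C=27
  Priority 4, burst=6, C=33
  Priority 5, burst=12, C=45
Average turnaround = 127/5 = 25.4

25.4


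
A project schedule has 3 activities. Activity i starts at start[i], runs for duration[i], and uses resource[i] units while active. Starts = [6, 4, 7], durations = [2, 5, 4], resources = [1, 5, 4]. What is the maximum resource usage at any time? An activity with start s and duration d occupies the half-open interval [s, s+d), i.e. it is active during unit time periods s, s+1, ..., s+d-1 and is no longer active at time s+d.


Each activity i is active on [start_i, start_i + duration_i).
Compute total resource usage per time slot:
  t=0: active resources = [], total = 0
  t=1: active resources = [], total = 0
  t=2: active resources = [], total = 0
  t=3: active resources = [], total = 0
  t=4: active resources = [5], total = 5
  t=5: active resources = [5], total = 5
  t=6: active resources = [1, 5], total = 6
  t=7: active resources = [1, 5, 4], total = 10
  t=8: active resources = [5, 4], total = 9
  t=9: active resources = [4], total = 4
  t=10: active resources = [4], total = 4
Peak resource demand = 10

10


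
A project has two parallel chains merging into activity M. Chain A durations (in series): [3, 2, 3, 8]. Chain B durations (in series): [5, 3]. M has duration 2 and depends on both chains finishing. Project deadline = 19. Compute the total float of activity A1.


Forward pass: ES(A1) = sum of predecessors on chain A = 0
EF = ES + duration = 0 + 3 = 3
Backward pass: LF(M) = deadline = 19; LS(M) = 19 - 2 = 17
LF(A1) = LS(M) - sum(successors on chain A) = 17 - 13 = 4
LS = LF - duration = 4 - 3 = 1
Total float = LS - ES = 1 - 0 = 1

1


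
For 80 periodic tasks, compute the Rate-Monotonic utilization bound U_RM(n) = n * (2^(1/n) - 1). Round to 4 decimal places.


Compute 2^(1/80) = 1.0087019838
Subtract 1: 1.0087019838 - 1 = 0.0087019838
Multiply by n: 80 * 0.0087019838 = 0.6961587040
Round to 4 dp: 0.6962

0.6962


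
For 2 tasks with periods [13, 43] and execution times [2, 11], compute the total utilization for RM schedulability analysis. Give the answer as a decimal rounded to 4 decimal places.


Compute individual utilizations (exact fractions):
  Task 1: C/T = 2/13 (approx. 0.1538)
  Task 2: C/T = 11/43 (approx. 0.2558)
Total utilization U = 2/13 + 11/43 = 229/559
Rounded to 4 decimal places: U = 0.4097
RM (Liu & Layland) bound for 2 tasks = 0.828427; compare with U = 229/559 (approx. 0.409660)
U <= bound, so schedulable by RM sufficient condition.

0.4097


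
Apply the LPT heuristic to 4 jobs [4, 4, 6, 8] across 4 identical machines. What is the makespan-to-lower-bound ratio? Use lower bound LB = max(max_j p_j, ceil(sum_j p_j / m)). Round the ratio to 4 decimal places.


LPT order: [8, 6, 4, 4]
Machine loads after assignment: [8, 6, 4, 4]
LPT makespan = 8
Lower bound = max(max_job, ceil(total/4)) = max(8, 6) = 8
Ratio = 8 / 8 = 1.0

1.0


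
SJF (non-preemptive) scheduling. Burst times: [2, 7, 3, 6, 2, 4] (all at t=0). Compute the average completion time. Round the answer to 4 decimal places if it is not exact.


SJF order (ascending): [2, 2, 3, 4, 6, 7]
Completion times:
  Job 1: burst=2, C=2
  Job 2: burst=2, C=4
  Job 3: burst=3, C=7
  Job 4: burst=4, C=11
  Job 5: burst=6, C=17
  Job 6: burst=7, C=24
Average completion = 65/6 = 10.8333

10.8333


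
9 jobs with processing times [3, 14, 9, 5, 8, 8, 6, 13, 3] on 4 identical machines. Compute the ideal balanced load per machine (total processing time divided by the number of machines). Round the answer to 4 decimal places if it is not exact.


Total processing time = 3 + 14 + 9 + 5 + 8 + 8 + 6 + 13 + 3 = 69
Number of machines = 4
Ideal balanced load = 69 / 4 = 17.25

17.25


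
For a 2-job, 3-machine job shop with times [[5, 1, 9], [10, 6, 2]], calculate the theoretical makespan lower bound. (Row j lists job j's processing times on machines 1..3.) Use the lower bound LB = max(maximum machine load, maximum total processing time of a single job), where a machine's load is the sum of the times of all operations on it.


Machine loads:
  Machine 1: 5 + 10 = 15
  Machine 2: 1 + 6 = 7
  Machine 3: 9 + 2 = 11
Max machine load = 15
Job totals:
  Job 1: 15
  Job 2: 18
Max job total = 18
Lower bound = max(15, 18) = 18

18


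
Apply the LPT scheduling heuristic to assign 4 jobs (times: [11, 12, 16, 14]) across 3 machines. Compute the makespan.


Sort jobs in decreasing order (LPT): [16, 14, 12, 11]
Assign each job to the least loaded machine:
  Machine 1: jobs [16], load = 16
  Machine 2: jobs [14], load = 14
  Machine 3: jobs [12, 11], load = 23
Makespan = max load = 23

23


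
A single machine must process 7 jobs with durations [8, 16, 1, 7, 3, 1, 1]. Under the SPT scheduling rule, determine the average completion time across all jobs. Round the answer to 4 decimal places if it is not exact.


Sort jobs by processing time (SPT order): [1, 1, 1, 3, 7, 8, 16]
Compute completion times sequentially:
  Job 1: processing = 1, completes at 1
  Job 2: processing = 1, completes at 2
  Job 3: processing = 1, completes at 3
  Job 4: processing = 3, completes at 6
  Job 5: processing = 7, completes at 13
  Job 6: processing = 8, completes at 21
  Job 7: processing = 16, completes at 37
Sum of completion times = 83
Average completion time = 83/7 = 11.8571

11.8571


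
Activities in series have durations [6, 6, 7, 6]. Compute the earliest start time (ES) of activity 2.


Activity 2 starts after activities 1 through 1 complete.
Predecessor durations: [6]
ES = 6 = 6

6


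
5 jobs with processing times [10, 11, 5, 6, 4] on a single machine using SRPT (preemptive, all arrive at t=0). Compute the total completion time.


Since all jobs arrive at t=0, SRPT equals SPT ordering.
SPT order: [4, 5, 6, 10, 11]
Completion times:
  Job 1: p=4, C=4
  Job 2: p=5, C=9
  Job 3: p=6, C=15
  Job 4: p=10, C=25
  Job 5: p=11, C=36
Total completion time = 4 + 9 + 15 + 25 + 36 = 89

89


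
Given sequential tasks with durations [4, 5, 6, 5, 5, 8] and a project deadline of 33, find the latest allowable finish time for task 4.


LF(activity 4) = deadline - sum of successor durations
Successors: activities 5 through 6 with durations [5, 8]
Sum of successor durations = 13
LF = 33 - 13 = 20

20


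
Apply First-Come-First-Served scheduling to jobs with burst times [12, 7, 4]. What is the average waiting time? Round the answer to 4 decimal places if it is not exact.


FCFS order (as given): [12, 7, 4]
Waiting times:
  Job 1: wait = 0
  Job 2: wait = 12
  Job 3: wait = 19
Sum of waiting times = 31
Average waiting time = 31/3 = 10.3333

10.3333


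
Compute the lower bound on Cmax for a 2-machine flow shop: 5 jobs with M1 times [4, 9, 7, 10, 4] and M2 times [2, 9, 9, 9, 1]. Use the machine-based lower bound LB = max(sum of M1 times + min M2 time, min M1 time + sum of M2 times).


LB1 = sum(M1 times) + min(M2 times) = 34 + 1 = 35
LB2 = min(M1 times) + sum(M2 times) = 4 + 30 = 34
Lower bound = max(LB1, LB2) = max(35, 34) = 35

35


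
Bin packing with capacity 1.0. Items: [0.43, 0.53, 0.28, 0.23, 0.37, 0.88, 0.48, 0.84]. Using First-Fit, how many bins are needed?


Place items sequentially using First-Fit:
  Item 0.43 -> new Bin 1
  Item 0.53 -> Bin 1 (now 0.96)
  Item 0.28 -> new Bin 2
  Item 0.23 -> Bin 2 (now 0.51)
  Item 0.37 -> Bin 2 (now 0.88)
  Item 0.88 -> new Bin 3
  Item 0.48 -> new Bin 4
  Item 0.84 -> new Bin 5
Total bins used = 5

5


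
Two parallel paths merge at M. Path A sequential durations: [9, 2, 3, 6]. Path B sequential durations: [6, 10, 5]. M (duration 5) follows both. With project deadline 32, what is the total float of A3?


Forward pass: ES(A3) = sum of predecessors on chain A = 11
EF = ES + duration = 11 + 3 = 14
Backward pass: LF(M) = deadline = 32; LS(M) = 32 - 5 = 27
LF(A3) = LS(M) - sum(successors on chain A) = 27 - 6 = 21
LS = LF - duration = 21 - 3 = 18
Total float = LS - ES = 18 - 11 = 7

7


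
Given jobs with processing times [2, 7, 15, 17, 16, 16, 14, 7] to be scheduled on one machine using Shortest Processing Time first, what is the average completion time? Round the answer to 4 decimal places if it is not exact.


Sort jobs by processing time (SPT order): [2, 7, 7, 14, 15, 16, 16, 17]
Compute completion times sequentially:
  Job 1: processing = 2, completes at 2
  Job 2: processing = 7, completes at 9
  Job 3: processing = 7, completes at 16
  Job 4: processing = 14, completes at 30
  Job 5: processing = 15, completes at 45
  Job 6: processing = 16, completes at 61
  Job 7: processing = 16, completes at 77
  Job 8: processing = 17, completes at 94
Sum of completion times = 334
Average completion time = 334/8 = 41.75

41.75


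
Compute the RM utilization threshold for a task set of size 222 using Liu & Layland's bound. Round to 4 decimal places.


Compute 2^(1/222) = 1.0031271640
Subtract 1: 1.0031271640 - 1 = 0.0031271640
Multiply by n: 222 * 0.0031271640 = 0.6942304080
Round to 4 dp: 0.6942

0.6942


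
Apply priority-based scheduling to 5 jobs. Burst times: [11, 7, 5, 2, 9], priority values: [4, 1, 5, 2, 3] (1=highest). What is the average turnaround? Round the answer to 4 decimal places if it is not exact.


Sort by priority (ascending = highest first):
Order: [(1, 7), (2, 2), (3, 9), (4, 11), (5, 5)]
Completion times:
  Priority 1, burst=7, C=7
  Priority 2, burst=2, C=9
  Priority 3, burst=9, C=18
  Priority 4, burst=11, C=29
  Priority 5, burst=5, C=34
Average turnaround = 97/5 = 19.4

19.4


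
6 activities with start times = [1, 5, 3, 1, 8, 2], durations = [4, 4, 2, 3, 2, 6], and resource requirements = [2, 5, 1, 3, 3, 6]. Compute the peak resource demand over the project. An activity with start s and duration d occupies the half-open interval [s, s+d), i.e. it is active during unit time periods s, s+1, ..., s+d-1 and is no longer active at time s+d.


Each activity i is active on [start_i, start_i + duration_i).
Compute total resource usage per time slot:
  t=0: active resources = [], total = 0
  t=1: active resources = [2, 3], total = 5
  t=2: active resources = [2, 3, 6], total = 11
  t=3: active resources = [2, 1, 3, 6], total = 12
  t=4: active resources = [2, 1, 6], total = 9
  t=5: active resources = [5, 6], total = 11
  t=6: active resources = [5, 6], total = 11
  t=7: active resources = [5, 6], total = 11
  t=8: active resources = [5, 3], total = 8
  t=9: active resources = [3], total = 3
Peak resource demand = 12

12


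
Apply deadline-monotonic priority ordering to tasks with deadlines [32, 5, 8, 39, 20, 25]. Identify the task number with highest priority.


Sort tasks by relative deadline (ascending):
  Task 2: deadline = 5
  Task 3: deadline = 8
  Task 5: deadline = 20
  Task 6: deadline = 25
  Task 1: deadline = 32
  Task 4: deadline = 39
Priority order (highest first): [2, 3, 5, 6, 1, 4]
Highest priority task = 2

2


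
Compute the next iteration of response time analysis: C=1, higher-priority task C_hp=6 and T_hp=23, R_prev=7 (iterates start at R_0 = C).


R_next = C + ceil(R_prev / T_hp) * C_hp
ceil(7 / 23) = ceil(0.3043) = 1
Interference = 1 * 6 = 6
R_next = 1 + 6 = 7
R_next = R_prev, so the iteration has converged (response time = 7).

7


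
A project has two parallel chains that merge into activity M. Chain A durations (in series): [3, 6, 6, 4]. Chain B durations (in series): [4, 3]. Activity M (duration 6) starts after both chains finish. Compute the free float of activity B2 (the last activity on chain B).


ES(B2) = sum of predecessors on chain B = 4
EF(B2) = ES + duration = 4 + 3 = 7
Successor of B2 is M. ES(M) = max(sum(A), sum(B)) = max(19, 7) = 19
Free float = ES(successor) - EF(current) = 19 - 7 = 12

12


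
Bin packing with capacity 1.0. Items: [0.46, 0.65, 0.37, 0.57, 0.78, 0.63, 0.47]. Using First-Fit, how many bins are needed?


Place items sequentially using First-Fit:
  Item 0.46 -> new Bin 1
  Item 0.65 -> new Bin 2
  Item 0.37 -> Bin 1 (now 0.83)
  Item 0.57 -> new Bin 3
  Item 0.78 -> new Bin 4
  Item 0.63 -> new Bin 5
  Item 0.47 -> new Bin 6
Total bins used = 6

6


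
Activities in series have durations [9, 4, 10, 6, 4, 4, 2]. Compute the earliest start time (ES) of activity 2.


Activity 2 starts after activities 1 through 1 complete.
Predecessor durations: [9]
ES = 9 = 9

9


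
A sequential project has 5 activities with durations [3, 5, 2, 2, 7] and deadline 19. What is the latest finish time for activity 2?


LF(activity 2) = deadline - sum of successor durations
Successors: activities 3 through 5 with durations [2, 2, 7]
Sum of successor durations = 11
LF = 19 - 11 = 8

8


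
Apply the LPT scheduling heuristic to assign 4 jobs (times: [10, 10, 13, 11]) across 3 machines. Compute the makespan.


Sort jobs in decreasing order (LPT): [13, 11, 10, 10]
Assign each job to the least loaded machine:
  Machine 1: jobs [13], load = 13
  Machine 2: jobs [11], load = 11
  Machine 3: jobs [10, 10], load = 20
Makespan = max load = 20

20


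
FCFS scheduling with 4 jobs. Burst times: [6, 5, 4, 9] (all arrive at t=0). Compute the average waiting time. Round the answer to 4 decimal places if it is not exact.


FCFS order (as given): [6, 5, 4, 9]
Waiting times:
  Job 1: wait = 0
  Job 2: wait = 6
  Job 3: wait = 11
  Job 4: wait = 15
Sum of waiting times = 32
Average waiting time = 32/4 = 8.0

8.0


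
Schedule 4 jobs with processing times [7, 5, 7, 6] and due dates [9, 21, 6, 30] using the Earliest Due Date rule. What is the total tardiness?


Sort by due date (EDD order): [(7, 6), (7, 9), (5, 21), (6, 30)]
Compute completion times and tardiness:
  Job 1: p=7, d=6, C=7, tardiness=max(0,7-6)=1
  Job 2: p=7, d=9, C=14, tardiness=max(0,14-9)=5
  Job 3: p=5, d=21, C=19, tardiness=max(0,19-21)=0
  Job 4: p=6, d=30, C=25, tardiness=max(0,25-30)=0
Total tardiness = 6

6


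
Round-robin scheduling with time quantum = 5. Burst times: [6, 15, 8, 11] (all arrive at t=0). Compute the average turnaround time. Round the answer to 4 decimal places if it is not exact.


Time quantum = 5
Execution trace:
  J1 runs 5 units, time = 5
  J2 runs 5 units, time = 10
  J3 runs 5 units, time = 15
  J4 runs 5 units, time = 20
  J1 runs 1 units, time = 21
  J2 runs 5 units, time = 26
  J3 runs 3 units, time = 29
  J4 runs 5 units, time = 34
  J2 runs 5 units, time = 39
  J4 runs 1 units, time = 40
Finish times: [21, 39, 29, 40]
Average turnaround = 129/4 = 32.25

32.25


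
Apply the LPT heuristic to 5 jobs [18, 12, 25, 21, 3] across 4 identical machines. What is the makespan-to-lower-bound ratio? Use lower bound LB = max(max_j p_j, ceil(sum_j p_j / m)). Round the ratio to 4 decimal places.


LPT order: [25, 21, 18, 12, 3]
Machine loads after assignment: [25, 21, 18, 15]
LPT makespan = 25
Lower bound = max(max_job, ceil(total/4)) = max(25, 20) = 25
Ratio = 25 / 25 = 1.0

1.0


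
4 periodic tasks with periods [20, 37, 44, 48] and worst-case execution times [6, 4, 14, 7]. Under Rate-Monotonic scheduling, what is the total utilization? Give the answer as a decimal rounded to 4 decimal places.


Compute individual utilizations (exact fractions):
  Task 1: C/T = 6/20 = 3/10 (approx. 0.3)
  Task 2: C/T = 4/37 (approx. 0.1081)
  Task 3: C/T = 14/44 = 7/22 (approx. 0.3182)
  Task 4: C/T = 7/48 (approx. 0.1458)
Total utilization U = 3/10 + 4/37 + 7/22 + 7/48 = 85189/97680
Rounded to 4 decimal places: U = 0.8721
RM (Liu & Layland) bound for 4 tasks = 0.756828; compare with U = 85189/97680 (approx. 0.872123)
bound < U <= 1, so the RM sufficient condition is not met (inconclusive; an exact test such as response-time analysis is needed).

0.8721


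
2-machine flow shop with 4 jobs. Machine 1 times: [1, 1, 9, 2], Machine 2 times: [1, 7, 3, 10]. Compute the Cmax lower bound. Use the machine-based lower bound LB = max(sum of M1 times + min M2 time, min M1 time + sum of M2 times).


LB1 = sum(M1 times) + min(M2 times) = 13 + 1 = 14
LB2 = min(M1 times) + sum(M2 times) = 1 + 21 = 22
Lower bound = max(LB1, LB2) = max(14, 22) = 22

22


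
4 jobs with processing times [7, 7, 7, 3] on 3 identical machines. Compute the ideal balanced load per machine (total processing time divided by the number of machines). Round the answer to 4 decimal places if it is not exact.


Total processing time = 7 + 7 + 7 + 3 = 24
Number of machines = 3
Ideal balanced load = 24 / 3 = 8.0

8.0


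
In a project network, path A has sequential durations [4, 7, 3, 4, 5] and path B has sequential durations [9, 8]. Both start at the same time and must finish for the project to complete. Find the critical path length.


Path A total = 4 + 7 + 3 + 4 + 5 = 23
Path B total = 9 + 8 = 17
Critical path = longest path = max(23, 17) = 23

23


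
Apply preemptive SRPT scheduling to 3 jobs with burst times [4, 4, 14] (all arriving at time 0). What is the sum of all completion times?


Since all jobs arrive at t=0, SRPT equals SPT ordering.
SPT order: [4, 4, 14]
Completion times:
  Job 1: p=4, C=4
  Job 2: p=4, C=8
  Job 3: p=14, C=22
Total completion time = 4 + 8 + 22 = 34

34


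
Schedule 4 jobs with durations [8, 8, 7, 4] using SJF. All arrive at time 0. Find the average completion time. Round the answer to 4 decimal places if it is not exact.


SJF order (ascending): [4, 7, 8, 8]
Completion times:
  Job 1: burst=4, C=4
  Job 2: burst=7, C=11
  Job 3: burst=8, C=19
  Job 4: burst=8, C=27
Average completion = 61/4 = 15.25

15.25


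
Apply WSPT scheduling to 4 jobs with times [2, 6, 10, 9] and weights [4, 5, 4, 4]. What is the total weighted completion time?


Compute p/w ratios and sort ascending (WSPT): [(2, 4), (6, 5), (9, 4), (10, 4)]
Compute weighted completion times:
  Job (p=2,w=4): C=2, w*C=4*2=8
  Job (p=6,w=5): C=8, w*C=5*8=40
  Job (p=9,w=4): C=17, w*C=4*17=68
  Job (p=10,w=4): C=27, w*C=4*27=108
Total weighted completion time = 224

224


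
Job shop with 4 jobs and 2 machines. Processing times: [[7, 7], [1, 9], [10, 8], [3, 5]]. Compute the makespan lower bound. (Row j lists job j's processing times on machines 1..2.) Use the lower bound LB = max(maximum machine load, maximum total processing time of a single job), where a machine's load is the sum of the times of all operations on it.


Machine loads:
  Machine 1: 7 + 1 + 10 + 3 = 21
  Machine 2: 7 + 9 + 8 + 5 = 29
Max machine load = 29
Job totals:
  Job 1: 14
  Job 2: 10
  Job 3: 18
  Job 4: 8
Max job total = 18
Lower bound = max(29, 18) = 29

29


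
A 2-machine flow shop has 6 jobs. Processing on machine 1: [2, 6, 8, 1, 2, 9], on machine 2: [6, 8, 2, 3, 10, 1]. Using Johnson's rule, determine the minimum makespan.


Apply Johnson's rule:
  Group 1 (a <= b): [(4, 1, 3), (1, 2, 6), (5, 2, 10), (2, 6, 8)]
  Group 2 (a > b): [(3, 8, 2), (6, 9, 1)]
Optimal job order: [4, 1, 5, 2, 3, 6]
Schedule:
  Job 4: M1 done at 1, M2 done at 4
  Job 1: M1 done at 3, M2 done at 10
  Job 5: M1 done at 5, M2 done at 20
  Job 2: M1 done at 11, M2 done at 28
  Job 3: M1 done at 19, M2 done at 30
  Job 6: M1 done at 28, M2 done at 31
Makespan = 31

31


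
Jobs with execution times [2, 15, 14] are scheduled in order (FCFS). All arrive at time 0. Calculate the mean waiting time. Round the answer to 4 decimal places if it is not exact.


FCFS order (as given): [2, 15, 14]
Waiting times:
  Job 1: wait = 0
  Job 2: wait = 2
  Job 3: wait = 17
Sum of waiting times = 19
Average waiting time = 19/3 = 6.3333

6.3333


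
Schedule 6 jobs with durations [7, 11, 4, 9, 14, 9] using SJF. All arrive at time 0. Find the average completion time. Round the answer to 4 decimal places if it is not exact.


SJF order (ascending): [4, 7, 9, 9, 11, 14]
Completion times:
  Job 1: burst=4, C=4
  Job 2: burst=7, C=11
  Job 3: burst=9, C=20
  Job 4: burst=9, C=29
  Job 5: burst=11, C=40
  Job 6: burst=14, C=54
Average completion = 158/6 = 26.3333

26.3333


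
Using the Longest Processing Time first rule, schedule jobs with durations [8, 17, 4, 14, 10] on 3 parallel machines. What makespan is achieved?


Sort jobs in decreasing order (LPT): [17, 14, 10, 8, 4]
Assign each job to the least loaded machine:
  Machine 1: jobs [17], load = 17
  Machine 2: jobs [14, 4], load = 18
  Machine 3: jobs [10, 8], load = 18
Makespan = max load = 18

18


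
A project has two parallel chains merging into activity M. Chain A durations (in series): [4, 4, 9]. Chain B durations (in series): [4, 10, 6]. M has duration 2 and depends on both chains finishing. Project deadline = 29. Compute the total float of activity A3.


Forward pass: ES(A3) = sum of predecessors on chain A = 8
EF = ES + duration = 8 + 9 = 17
Backward pass: LF(M) = deadline = 29; LS(M) = 29 - 2 = 27
LF(A3) = LS(M) - sum(successors on chain A) = 27 - 0 = 27
LS = LF - duration = 27 - 9 = 18
Total float = LS - ES = 18 - 8 = 10

10


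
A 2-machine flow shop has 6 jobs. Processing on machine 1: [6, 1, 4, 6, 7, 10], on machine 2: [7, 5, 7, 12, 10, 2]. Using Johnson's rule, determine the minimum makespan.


Apply Johnson's rule:
  Group 1 (a <= b): [(2, 1, 5), (3, 4, 7), (1, 6, 7), (4, 6, 12), (5, 7, 10)]
  Group 2 (a > b): [(6, 10, 2)]
Optimal job order: [2, 3, 1, 4, 5, 6]
Schedule:
  Job 2: M1 done at 1, M2 done at 6
  Job 3: M1 done at 5, M2 done at 13
  Job 1: M1 done at 11, M2 done at 20
  Job 4: M1 done at 17, M2 done at 32
  Job 5: M1 done at 24, M2 done at 42
  Job 6: M1 done at 34, M2 done at 44
Makespan = 44

44


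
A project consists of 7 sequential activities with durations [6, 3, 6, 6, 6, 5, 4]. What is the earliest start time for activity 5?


Activity 5 starts after activities 1 through 4 complete.
Predecessor durations: [6, 3, 6, 6]
ES = 6 + 3 + 6 + 6 = 21

21


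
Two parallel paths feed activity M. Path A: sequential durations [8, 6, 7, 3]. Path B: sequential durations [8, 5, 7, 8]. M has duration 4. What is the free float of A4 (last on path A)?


ES(A4) = sum of predecessors on chain A = 21
EF(A4) = ES + duration = 21 + 3 = 24
Successor of A4 is M. ES(M) = max(sum(A), sum(B)) = max(24, 28) = 28
Free float = ES(successor) - EF(current) = 28 - 24 = 4

4


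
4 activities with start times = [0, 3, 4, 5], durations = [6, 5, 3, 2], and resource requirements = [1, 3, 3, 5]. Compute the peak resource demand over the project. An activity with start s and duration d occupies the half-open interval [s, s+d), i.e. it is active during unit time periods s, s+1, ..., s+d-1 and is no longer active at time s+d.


Each activity i is active on [start_i, start_i + duration_i).
Compute total resource usage per time slot:
  t=0: active resources = [1], total = 1
  t=1: active resources = [1], total = 1
  t=2: active resources = [1], total = 1
  t=3: active resources = [1, 3], total = 4
  t=4: active resources = [1, 3, 3], total = 7
  t=5: active resources = [1, 3, 3, 5], total = 12
  t=6: active resources = [3, 3, 5], total = 11
  t=7: active resources = [3], total = 3
Peak resource demand = 12

12


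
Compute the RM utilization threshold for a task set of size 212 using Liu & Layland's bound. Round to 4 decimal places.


Compute 2^(1/212) = 1.0032749130
Subtract 1: 1.0032749130 - 1 = 0.0032749130
Multiply by n: 212 * 0.0032749130 = 0.6942815560
Round to 4 dp: 0.6943

0.6943


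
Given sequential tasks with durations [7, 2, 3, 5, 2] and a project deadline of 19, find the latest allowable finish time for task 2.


LF(activity 2) = deadline - sum of successor durations
Successors: activities 3 through 5 with durations [3, 5, 2]
Sum of successor durations = 10
LF = 19 - 10 = 9

9


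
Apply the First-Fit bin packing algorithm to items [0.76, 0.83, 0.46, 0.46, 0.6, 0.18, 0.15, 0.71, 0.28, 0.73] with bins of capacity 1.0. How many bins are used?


Place items sequentially using First-Fit:
  Item 0.76 -> new Bin 1
  Item 0.83 -> new Bin 2
  Item 0.46 -> new Bin 3
  Item 0.46 -> Bin 3 (now 0.92)
  Item 0.6 -> new Bin 4
  Item 0.18 -> Bin 1 (now 0.94)
  Item 0.15 -> Bin 2 (now 0.98)
  Item 0.71 -> new Bin 5
  Item 0.28 -> Bin 4 (now 0.88)
  Item 0.73 -> new Bin 6
Total bins used = 6

6


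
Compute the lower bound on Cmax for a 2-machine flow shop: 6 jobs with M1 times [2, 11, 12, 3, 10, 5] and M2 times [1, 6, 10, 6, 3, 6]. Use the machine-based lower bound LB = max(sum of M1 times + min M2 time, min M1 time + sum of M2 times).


LB1 = sum(M1 times) + min(M2 times) = 43 + 1 = 44
LB2 = min(M1 times) + sum(M2 times) = 2 + 32 = 34
Lower bound = max(LB1, LB2) = max(44, 34) = 44

44


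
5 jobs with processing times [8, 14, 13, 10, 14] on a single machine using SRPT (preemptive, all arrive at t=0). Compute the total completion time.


Since all jobs arrive at t=0, SRPT equals SPT ordering.
SPT order: [8, 10, 13, 14, 14]
Completion times:
  Job 1: p=8, C=8
  Job 2: p=10, C=18
  Job 3: p=13, C=31
  Job 4: p=14, C=45
  Job 5: p=14, C=59
Total completion time = 8 + 18 + 31 + 45 + 59 = 161

161


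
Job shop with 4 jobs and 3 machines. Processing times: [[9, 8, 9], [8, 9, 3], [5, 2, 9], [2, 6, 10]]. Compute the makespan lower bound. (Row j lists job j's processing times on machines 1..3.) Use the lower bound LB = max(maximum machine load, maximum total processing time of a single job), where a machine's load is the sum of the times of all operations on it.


Machine loads:
  Machine 1: 9 + 8 + 5 + 2 = 24
  Machine 2: 8 + 9 + 2 + 6 = 25
  Machine 3: 9 + 3 + 9 + 10 = 31
Max machine load = 31
Job totals:
  Job 1: 26
  Job 2: 20
  Job 3: 16
  Job 4: 18
Max job total = 26
Lower bound = max(31, 26) = 31

31


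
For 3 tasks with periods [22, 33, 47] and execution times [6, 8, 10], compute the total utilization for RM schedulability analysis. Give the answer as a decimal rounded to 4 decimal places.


Compute individual utilizations (exact fractions):
  Task 1: C/T = 6/22 = 3/11 (approx. 0.2727)
  Task 2: C/T = 8/33 (approx. 0.2424)
  Task 3: C/T = 10/47 (approx. 0.2128)
Total utilization U = 3/11 + 8/33 + 10/47 = 1129/1551
Rounded to 4 decimal places: U = 0.7279
RM (Liu & Layland) bound for 3 tasks = 0.779763; compare with U = 1129/1551 (approx. 0.727917)
U <= bound, so schedulable by RM sufficient condition.

0.7279


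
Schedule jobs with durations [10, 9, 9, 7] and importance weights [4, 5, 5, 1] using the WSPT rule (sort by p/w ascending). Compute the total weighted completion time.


Compute p/w ratios and sort ascending (WSPT): [(9, 5), (9, 5), (10, 4), (7, 1)]
Compute weighted completion times:
  Job (p=9,w=5): C=9, w*C=5*9=45
  Job (p=9,w=5): C=18, w*C=5*18=90
  Job (p=10,w=4): C=28, w*C=4*28=112
  Job (p=7,w=1): C=35, w*C=1*35=35
Total weighted completion time = 282

282


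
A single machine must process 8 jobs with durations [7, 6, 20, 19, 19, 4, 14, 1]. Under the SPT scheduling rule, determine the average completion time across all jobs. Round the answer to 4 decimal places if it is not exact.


Sort jobs by processing time (SPT order): [1, 4, 6, 7, 14, 19, 19, 20]
Compute completion times sequentially:
  Job 1: processing = 1, completes at 1
  Job 2: processing = 4, completes at 5
  Job 3: processing = 6, completes at 11
  Job 4: processing = 7, completes at 18
  Job 5: processing = 14, completes at 32
  Job 6: processing = 19, completes at 51
  Job 7: processing = 19, completes at 70
  Job 8: processing = 20, completes at 90
Sum of completion times = 278
Average completion time = 278/8 = 34.75

34.75
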